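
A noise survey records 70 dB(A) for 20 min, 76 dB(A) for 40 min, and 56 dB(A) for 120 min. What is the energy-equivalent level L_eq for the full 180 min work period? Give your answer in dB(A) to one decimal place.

70.1 dB(A)

Weight each interval's intensity by its duration and average over T = 180 min:
Σ tᵢ·10^(Lᵢ/10) = 20·10^(70/10) + 40·10^(76/10) + 120·10^(56/10) = 1.840e+09.
L_eq = 10·log₁₀(1.840e+09/180) = 70.10 dB(A).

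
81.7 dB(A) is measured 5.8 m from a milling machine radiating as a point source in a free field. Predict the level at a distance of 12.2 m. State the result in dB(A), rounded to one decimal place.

Point-source attenuation: ΔL = 20·log₁₀(r₂/r₁) = 20·log₁₀(12.2/5.8) = 6.459 dB.
L₂ = 81.7 − 20·log₁₀(12.2/5.8) = 81.7 − 6.459 = 75.24 dB(A).

75.2 dB(A)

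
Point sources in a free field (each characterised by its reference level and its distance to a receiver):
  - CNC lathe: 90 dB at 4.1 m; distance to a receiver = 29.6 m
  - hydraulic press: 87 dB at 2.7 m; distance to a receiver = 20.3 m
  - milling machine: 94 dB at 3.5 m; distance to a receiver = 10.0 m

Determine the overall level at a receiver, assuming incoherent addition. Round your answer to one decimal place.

Apply inverse-square spreading to bring every level to the receiver, then sum 10^(L/10).
CNC lathe: 90 − 20·log₁₀(29.6/4.1) = 90 − 17.17 = 72.83 dB.
hydraulic press: 87 − 20·log₁₀(20.3/2.7) = 87 − 17.52 = 69.48 dB.
milling machine: 94 − 20·log₁₀(10.0/3.5) = 94 − 9.12 = 84.88 dB.
Σ 10^(L/10) = 3.358e+08 → L_total = 10·log₁₀(3.358e+08) = 85.26 dB.

85.3 dB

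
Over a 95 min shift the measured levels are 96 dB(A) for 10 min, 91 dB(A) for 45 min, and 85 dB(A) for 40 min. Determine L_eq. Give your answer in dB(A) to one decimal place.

90.6 dB(A)

The energy average is taken in the linear domain: L_eq = 10·log₁₀[(Σ tᵢ·10^(Lᵢ/10))/T], T = 95 min.
Σ tᵢ·10^(Lᵢ/10) = 10·10^(96/10) + 45·10^(91/10) + 40·10^(85/10) = 1.091e+11.
L_eq = 10·log₁₀(1.091e+11/95) = 90.60 dB(A).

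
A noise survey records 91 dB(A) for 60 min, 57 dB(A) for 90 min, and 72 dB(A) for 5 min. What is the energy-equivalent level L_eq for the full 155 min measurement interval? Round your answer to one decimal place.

Weight each interval's intensity by its duration and average over T = 155 min:
Σ tᵢ·10^(Lᵢ/10) = 60·10^(91/10) + 90·10^(57/10) + 5·10^(72/10) = 7.566e+10.
L_eq = 10·log₁₀(7.566e+10/155) = 86.89 dB(A).

86.9 dB(A)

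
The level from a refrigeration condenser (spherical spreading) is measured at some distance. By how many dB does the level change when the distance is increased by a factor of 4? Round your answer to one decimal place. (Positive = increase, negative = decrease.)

-12.0 dB

With spherical spreading the level changes by −20·log₁₀(r₂/r₁).
ΔL = −20·log₁₀(4) = -12.04 dB.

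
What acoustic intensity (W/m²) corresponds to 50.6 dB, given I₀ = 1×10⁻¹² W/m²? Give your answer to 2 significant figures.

1.1e-07 W/m²

L = 10·log₁₀(I/I₀) ⇒ I = I₀·10^(L/10) = 10⁻¹² × 10^5.06.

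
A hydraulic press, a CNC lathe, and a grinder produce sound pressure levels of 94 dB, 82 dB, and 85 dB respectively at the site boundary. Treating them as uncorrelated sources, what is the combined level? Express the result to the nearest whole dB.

95 dB

Incoherent sources combine by intensity addition: L_total = 10·log₁₀(Σ 10^(L_i/10)).
Σ 10^(L/10) = 10^(94/10) + 10^(82/10) + 10^(85/10) = 2.987e+09.
L_total = 10·log₁₀(2.987e+09) = 94.75 dB.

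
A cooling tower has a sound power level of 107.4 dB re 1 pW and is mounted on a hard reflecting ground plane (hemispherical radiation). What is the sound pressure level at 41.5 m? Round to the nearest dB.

67 dB

Free-field hemispherical radiation: L_p = L_w − 10·log₁₀(2π·r²), r = 41.5 m.
2π·r² = 1.082e+04 m², 10·log₁₀ of that is 40.343 dB.
L_p = 107.4 − 40.343 = 67.06 dB.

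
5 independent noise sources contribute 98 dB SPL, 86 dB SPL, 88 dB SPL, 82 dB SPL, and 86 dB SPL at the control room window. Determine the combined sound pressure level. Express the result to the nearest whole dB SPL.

99 dB SPL

Incoherent sources combine by intensity addition: L_total = 10·log₁₀(Σ 10^(L_i/10)).
Σ 10^(L/10) = 10^(98/10) + 10^(86/10) + 10^(88/10) + 10^(82/10) + 10^(86/10) = 7.895e+09.
L_total = 10·log₁₀(7.895e+09) = 98.97 dB SPL.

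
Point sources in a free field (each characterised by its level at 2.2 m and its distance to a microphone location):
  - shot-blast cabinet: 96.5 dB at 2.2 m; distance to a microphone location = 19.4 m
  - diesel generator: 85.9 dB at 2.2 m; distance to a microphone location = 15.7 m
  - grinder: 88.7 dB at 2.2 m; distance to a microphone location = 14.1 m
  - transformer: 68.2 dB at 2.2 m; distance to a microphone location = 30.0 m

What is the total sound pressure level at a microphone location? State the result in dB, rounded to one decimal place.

79.2 dB

First find each source's level at the receiver (point-source: −20·log₁₀(r/r_ref)), then combine on an intensity basis.
shot-blast cabinet: 96.5 − 20·log₁₀(19.4/2.2) = 96.5 − 18.91 = 77.59 dB.
diesel generator: 85.9 − 20·log₁₀(15.7/2.2) = 85.9 − 17.07 = 68.83 dB.
grinder: 88.7 − 20·log₁₀(14.1/2.2) = 88.7 − 16.14 = 72.56 dB.
transformer: 68.2 − 20·log₁₀(30.0/2.2) = 68.2 − 22.69 = 45.51 dB.
Σ 10^(L/10) = 8.317e+07 → L_total = 10·log₁₀(8.317e+07) = 79.20 dB.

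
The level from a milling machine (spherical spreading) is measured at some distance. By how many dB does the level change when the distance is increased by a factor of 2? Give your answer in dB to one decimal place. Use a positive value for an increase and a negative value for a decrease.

-6.0 dB

Point-source spreading: ΔL = −20·log₁₀(r₂/r₁).
ΔL = −20·log₁₀(2) = -6.02 dB.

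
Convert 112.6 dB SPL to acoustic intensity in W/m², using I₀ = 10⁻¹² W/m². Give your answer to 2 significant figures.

0.18 W/m²

I = I₀·10^(L/10) = 10⁻¹² × 10^(112.6/10) = 10^(-0.740).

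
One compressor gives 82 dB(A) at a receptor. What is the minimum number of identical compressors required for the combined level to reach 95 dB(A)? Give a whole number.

The shortfall is 95 − 82 = 13.0 dB, and N units add 10·log₁₀ N, so need 10·log₁₀ N ≥ 13.0.
N ≥ 10^(13.0/10) = 19.953, so N = 20.

20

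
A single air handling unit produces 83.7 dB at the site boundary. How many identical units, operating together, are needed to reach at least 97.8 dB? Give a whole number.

N identical sources give L₁ + 10·log₁₀ N, so require 10·log₁₀ N ≥ 97.8 − 83.7 = 14.1 dB.
N ≥ 10^(14.1/10) = 25.704, so N = 26.

26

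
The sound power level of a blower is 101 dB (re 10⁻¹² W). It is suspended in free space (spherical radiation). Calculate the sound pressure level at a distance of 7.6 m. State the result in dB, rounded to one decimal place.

Free-field spherical radiation: L_p = L_w − 10·log₁₀(4π·r²), r = 7.6 m.
4π·r² = 725.8 m², 10·log₁₀ of that is 28.608 dB.
L_p = 101 − 28.608 = 72.39 dB.

72.4 dB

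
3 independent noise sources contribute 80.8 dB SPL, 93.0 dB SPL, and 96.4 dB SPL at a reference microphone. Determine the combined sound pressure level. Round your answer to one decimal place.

Incoherent sources combine by intensity addition: L_total = 10·log₁₀(Σ 10^(L_i/10)).
Σ 10^(L/10) = 10^(80.8/10) + 10^(93.0/10) + 10^(96.4/10) = 6.481e+09.
L_total = 10·log₁₀(6.481e+09) = 98.12 dB SPL.

98.1 dB SPL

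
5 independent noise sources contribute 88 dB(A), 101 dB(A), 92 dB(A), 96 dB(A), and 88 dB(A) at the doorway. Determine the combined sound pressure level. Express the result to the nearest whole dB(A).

103 dB(A)

For uncorrelated sources the intensities add, so convert each level to linear form, sum, and take 10·log₁₀ of the total.
Σ 10^(L/10) = 10^(88/10) + 10^(101/10) + 10^(92/10) + 10^(96/10) + 10^(88/10) = 1.942e+10.
L_total = 10·log₁₀(1.942e+10) = 102.88 dB(A).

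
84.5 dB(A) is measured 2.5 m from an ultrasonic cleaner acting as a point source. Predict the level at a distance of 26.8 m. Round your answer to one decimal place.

63.9 dB(A)

For a point source, L₂ = L₁ − 20·log₁₀(r₂/r₁).
L₂ = 84.5 − 20·log₁₀(26.8/2.5) = 84.5 − 20.604 = 63.90 dB(A).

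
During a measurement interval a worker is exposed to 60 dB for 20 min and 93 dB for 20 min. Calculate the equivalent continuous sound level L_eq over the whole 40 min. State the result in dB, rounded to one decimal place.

The energy average is taken in the linear domain: L_eq = 10·log₁₀[(Σ tᵢ·10^(Lᵢ/10))/T], T = 40 min.
Σ tᵢ·10^(Lᵢ/10) = 20·10^(60/10) + 20·10^(93/10) = 3.993e+10.
L_eq = 10·log₁₀(3.993e+10/40) = 89.99 dB.

90.0 dB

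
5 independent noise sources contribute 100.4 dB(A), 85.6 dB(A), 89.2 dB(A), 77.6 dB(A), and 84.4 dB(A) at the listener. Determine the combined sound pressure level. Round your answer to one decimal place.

101.0 dB(A)

For uncorrelated sources the intensities add, so convert each level to linear form, sum, and take 10·log₁₀ of the total.
Σ 10^(L/10) = 10^(100.4/10) + 10^(85.6/10) + 10^(89.2/10) + 10^(77.6/10) + 10^(84.4/10) = 1.249e+10.
L_total = 10·log₁₀(1.249e+10) = 100.97 dB(A).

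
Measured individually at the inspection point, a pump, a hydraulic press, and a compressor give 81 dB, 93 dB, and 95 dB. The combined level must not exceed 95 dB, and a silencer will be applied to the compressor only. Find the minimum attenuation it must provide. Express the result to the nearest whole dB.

Fixed contribution from the other sources: Σ 10^(L/10) = 10^(81/10) + 10^(93/10) = 2.121e+09 (93.27 dB).
The limit corresponds to 10^(95/10) = 3.162e+09; subtracting the fixed part leaves 1.041e+09 for the compressor, i.e. 90.18 dB.
Required insertion loss = 95 − 90.18 = 4.82 dB.

5 dB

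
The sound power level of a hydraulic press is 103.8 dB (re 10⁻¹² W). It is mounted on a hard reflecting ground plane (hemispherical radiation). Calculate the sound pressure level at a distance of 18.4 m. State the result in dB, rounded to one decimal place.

Free-field hemispherical radiation: L_p = L_w − 10·log₁₀(2π·r²), r = 18.4 m.
2π·r² = 2127 m², 10·log₁₀ of that is 33.278 dB.
L_p = 103.8 − 33.278 = 70.52 dB.

70.5 dB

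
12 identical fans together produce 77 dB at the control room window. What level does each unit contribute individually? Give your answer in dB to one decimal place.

66.2 dB

Dividing the total intensity by 12 lowers the level by 10·log₁₀ 12 = 10.792 dB: L₁ = 77 − 10.792.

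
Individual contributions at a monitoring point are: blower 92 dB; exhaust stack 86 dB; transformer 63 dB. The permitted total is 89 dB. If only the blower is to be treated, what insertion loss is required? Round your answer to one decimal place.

6.0 dB

The untreated sources together contribute 10^(86/10) + 10^(63/10) = 4.001e+08, i.e. 86.02 dB.
To meet 89 dB overall, the treated blower may contribute at most 10^(89/10) − 4.001e+08 = 3.942e+08, i.e. 85.96 dB.
Required insertion loss = 92 − 85.96 = 6.04 dB.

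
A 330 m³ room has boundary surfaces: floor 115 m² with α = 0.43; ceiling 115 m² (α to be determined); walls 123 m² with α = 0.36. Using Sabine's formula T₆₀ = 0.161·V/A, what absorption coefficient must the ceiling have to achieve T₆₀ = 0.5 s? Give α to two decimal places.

From T₆₀ = 0.161·V/A, the target T₆₀ = 0.5 s needs A = 0.161·330/0.5 = 106.26 m².
Absorption from the other surfaces = 115·0.43 + 123·0.36 = 93.73 m², so the ceiling must supply 12.53 m² over 115 m².
α = 12.53/115 = 0.109.

0.11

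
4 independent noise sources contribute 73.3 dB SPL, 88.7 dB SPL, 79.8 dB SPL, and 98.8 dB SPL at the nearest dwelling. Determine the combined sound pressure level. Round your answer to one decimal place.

Incoherent sources combine by intensity addition: L_total = 10·log₁₀(Σ 10^(L_i/10)).
Σ 10^(L/10) = 10^(73.3/10) + 10^(88.7/10) + 10^(79.8/10) + 10^(98.8/10) = 8.444e+09.
L_total = 10·log₁₀(8.444e+09) = 99.27 dB SPL.

99.3 dB SPL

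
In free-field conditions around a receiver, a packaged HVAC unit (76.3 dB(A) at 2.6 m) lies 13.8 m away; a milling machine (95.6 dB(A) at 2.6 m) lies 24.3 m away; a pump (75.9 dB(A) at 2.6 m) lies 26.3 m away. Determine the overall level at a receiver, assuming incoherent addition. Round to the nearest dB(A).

76 dB(A)

Apply inverse-square spreading to bring every level to the receiver, then sum 10^(L/10).
packaged HVAC unit: 76.3 − 20·log₁₀(13.8/2.6) = 76.3 − 14.50 = 61.80 dB(A).
milling machine: 95.6 − 20·log₁₀(24.3/2.6) = 95.6 − 19.41 = 76.19 dB(A).
pump: 75.9 − 20·log₁₀(26.3/2.6) = 75.9 − 20.10 = 55.80 dB(A).
Σ 10^(L/10) = 4.346e+07 → L_total = 10·log₁₀(4.346e+07) = 76.38 dB(A).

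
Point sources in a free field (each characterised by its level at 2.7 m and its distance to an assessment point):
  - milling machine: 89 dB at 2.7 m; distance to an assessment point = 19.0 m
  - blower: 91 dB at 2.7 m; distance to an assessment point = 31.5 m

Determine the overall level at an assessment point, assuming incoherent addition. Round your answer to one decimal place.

74.0 dB

First find each source's level at the receiver (point-source: −20·log₁₀(r/r_ref)), then combine on an intensity basis.
milling machine: 89 − 20·log₁₀(19.0/2.7) = 89 − 16.95 = 72.05 dB.
blower: 91 − 20·log₁₀(31.5/2.7) = 91 − 21.34 = 69.66 dB.
Σ 10^(L/10) = 2.529e+07 → L_total = 10·log₁₀(2.529e+07) = 74.03 dB.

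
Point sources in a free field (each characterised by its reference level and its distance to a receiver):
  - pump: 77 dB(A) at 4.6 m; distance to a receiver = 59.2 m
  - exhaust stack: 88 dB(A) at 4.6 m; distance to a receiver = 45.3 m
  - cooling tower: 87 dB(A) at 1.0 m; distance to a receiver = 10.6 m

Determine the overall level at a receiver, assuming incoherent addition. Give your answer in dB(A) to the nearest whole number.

Propagate each source to the receiver with L = L_ref − 20·log₁₀(r/r_ref), then add intensities.
pump: 77 − 20·log₁₀(59.2/4.6) = 77 − 22.19 = 54.81 dB(A).
exhaust stack: 88 − 20·log₁₀(45.3/4.6) = 88 − 19.87 = 68.13 dB(A).
cooling tower: 87 − 20·log₁₀(10.6/1.0) = 87 − 20.51 = 66.49 dB(A).
Σ 10^(L/10) = 1.127e+07 → L_total = 10·log₁₀(1.127e+07) = 70.52 dB(A).

71 dB(A)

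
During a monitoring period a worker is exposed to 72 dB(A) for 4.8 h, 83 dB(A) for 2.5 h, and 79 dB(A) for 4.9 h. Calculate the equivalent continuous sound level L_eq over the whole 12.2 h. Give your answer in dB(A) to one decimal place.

79.0 dB(A)

The energy average is taken in the linear domain: L_eq = 10·log₁₀[(Σ tᵢ·10^(Lᵢ/10))/T], T = 12.2 h.
Σ tᵢ·10^(Lᵢ/10) = 4.8·10^(72/10) + 2.5·10^(83/10) + 4.9·10^(79/10) = 9.641e+08.
L_eq = 10·log₁₀(9.641e+08/12.2) = 78.98 dB(A).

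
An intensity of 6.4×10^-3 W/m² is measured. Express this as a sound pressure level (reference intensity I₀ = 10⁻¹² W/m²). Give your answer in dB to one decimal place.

L = 10·log₁₀(I/I₀) = 10·log₁₀(6.4×10^-3/10⁻¹²) = 10·log₁₀(6.4×10^9).
L = 10·(0.8062 + 9) = 98.06 dB.

98.1 dB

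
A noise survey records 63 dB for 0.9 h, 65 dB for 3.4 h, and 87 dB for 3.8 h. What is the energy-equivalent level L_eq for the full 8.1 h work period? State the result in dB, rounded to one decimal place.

L_eq = 10·log₁₀[(1/T)·Σ tᵢ·10^(Lᵢ/10)] with T = 8.1 h.
Σ tᵢ·10^(Lᵢ/10) = 0.9·10^(63/10) + 3.4·10^(65/10) + 3.8·10^(87/10) = 1.917e+09.
L_eq = 10·log₁₀(1.917e+09/8.1) = 83.74 dB.

83.7 dB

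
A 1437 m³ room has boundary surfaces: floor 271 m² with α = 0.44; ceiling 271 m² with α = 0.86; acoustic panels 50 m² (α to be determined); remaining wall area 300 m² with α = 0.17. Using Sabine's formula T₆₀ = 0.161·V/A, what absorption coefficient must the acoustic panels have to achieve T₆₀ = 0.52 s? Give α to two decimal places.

0.83

Required total absorption A = 0.161·1437/0.52 = 444.92 m².
Absorption from the other surfaces = 271·0.44 + 271·0.86 + 300·0.17 = 403.30 m², so the acoustic panels must supply 41.62 m² over 50 m².
α = 41.62/50 = 0.832.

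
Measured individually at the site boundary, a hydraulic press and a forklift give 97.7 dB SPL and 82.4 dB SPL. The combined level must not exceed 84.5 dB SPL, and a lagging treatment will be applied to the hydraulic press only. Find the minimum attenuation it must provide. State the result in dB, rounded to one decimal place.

17.4 dB

Fixed contribution from the other source: Σ 10^(L/10) = 10^(82.4/10) = 1.738e+08 (82.40 dB SPL).
The limit corresponds to 10^(84.5/10) = 2.818e+08; subtracting the fixed part leaves 1.081e+08 for the hydraulic press, i.e. 80.34 dB SPL.
Required insertion loss = 97.7 − 80.34 = 17.36 dB.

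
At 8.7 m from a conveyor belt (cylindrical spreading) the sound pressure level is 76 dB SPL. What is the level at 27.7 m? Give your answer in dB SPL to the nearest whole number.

71 dB SPL

Line-source attenuation: ΔL = 10·log₁₀(r₂/r₁) = 10·log₁₀(27.7/8.7) = 5.030 dB.
L₂ = 76 − 10·log₁₀(27.7/8.7) = 76 − 5.030 = 70.97 dB SPL.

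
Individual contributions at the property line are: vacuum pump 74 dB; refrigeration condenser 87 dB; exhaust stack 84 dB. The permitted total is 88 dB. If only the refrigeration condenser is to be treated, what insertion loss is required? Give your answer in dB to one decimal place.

1.5 dB

The untreated sources together contribute 10^(74/10) + 10^(84/10) = 2.763e+08, i.e. 84.41 dB.
To meet 88 dB overall, the treated refrigeration condenser may contribute at most 10^(88/10) − 2.763e+08 = 3.546e+08, i.e. 85.50 dB.
So the refrigeration condenser must be reduced from 87 to 85.50 dB: IL = 1.50 dB.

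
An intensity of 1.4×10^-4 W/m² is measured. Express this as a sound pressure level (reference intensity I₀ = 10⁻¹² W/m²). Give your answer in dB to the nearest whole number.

Dividing by I₀ shifts the exponent by 12: I/I₀ = 1.4×10^8.
L = 10·(0.1461 + 8) = 81.46 dB.

81 dB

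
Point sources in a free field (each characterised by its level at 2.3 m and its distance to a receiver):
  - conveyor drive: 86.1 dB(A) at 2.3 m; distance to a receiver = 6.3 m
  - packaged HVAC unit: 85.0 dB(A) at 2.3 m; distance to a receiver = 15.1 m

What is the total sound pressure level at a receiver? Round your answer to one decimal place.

77.9 dB(A)

First find each source's level at the receiver (point-source: −20·log₁₀(r/r_ref)), then combine on an intensity basis.
conveyor drive: 86.1 − 20·log₁₀(6.3/2.3) = 86.1 − 8.75 = 77.35 dB(A).
packaged HVAC unit: 85.0 − 20·log₁₀(15.1/2.3) = 85.0 − 16.34 = 68.66 dB(A).
Σ 10^(L/10) = 6.163e+07 → L_total = 10·log₁₀(6.163e+07) = 77.90 dB(A).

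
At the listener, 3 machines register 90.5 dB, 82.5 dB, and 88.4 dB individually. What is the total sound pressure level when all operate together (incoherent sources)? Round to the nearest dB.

93 dB

For uncorrelated sources the intensities add, so convert each level to linear form, sum, and take 10·log₁₀ of the total.
Σ 10^(L/10) = 10^(90.5/10) + 10^(82.5/10) + 10^(88.4/10) = 1.992e+09.
L_total = 10·log₁₀(1.992e+09) = 92.99 dB.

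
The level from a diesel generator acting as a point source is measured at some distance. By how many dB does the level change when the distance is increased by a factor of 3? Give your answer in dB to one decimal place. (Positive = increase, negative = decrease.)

-9.5 dB

Point-source spreading: ΔL = −20·log₁₀(r₂/r₁).
ΔL = −20·log₁₀(3) = -9.54 dB.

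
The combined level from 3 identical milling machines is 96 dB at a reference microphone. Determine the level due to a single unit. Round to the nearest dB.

For N identical incoherent sources L_total = L₁ + 10·log₁₀ N, so L₁ = 96 − 10·log₁₀(3) = 96 − 4.771.

91 dB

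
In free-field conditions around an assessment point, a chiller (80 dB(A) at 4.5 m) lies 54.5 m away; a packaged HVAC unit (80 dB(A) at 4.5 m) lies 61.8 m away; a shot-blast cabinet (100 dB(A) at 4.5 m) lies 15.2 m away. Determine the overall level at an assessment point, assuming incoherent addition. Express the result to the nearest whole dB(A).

89 dB(A)

First find each source's level at the receiver (point-source: −20·log₁₀(r/r_ref)), then combine on an intensity basis.
chiller: 80 − 20·log₁₀(54.5/4.5) = 80 − 21.66 = 58.34 dB(A).
packaged HVAC unit: 80 − 20·log₁₀(61.8/4.5) = 80 − 22.76 = 57.24 dB(A).
shot-blast cabinet: 100 − 20·log₁₀(15.2/4.5) = 100 − 10.57 = 89.43 dB(A).
Σ 10^(L/10) = 8.777e+08 → L_total = 10·log₁₀(8.777e+08) = 89.43 dB(A).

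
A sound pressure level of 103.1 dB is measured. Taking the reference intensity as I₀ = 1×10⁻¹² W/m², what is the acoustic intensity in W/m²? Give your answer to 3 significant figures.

0.0204 W/m²

I = I₀·10^(L/10) = 10⁻¹² × 10^(103.1/10) = 10^(-1.690).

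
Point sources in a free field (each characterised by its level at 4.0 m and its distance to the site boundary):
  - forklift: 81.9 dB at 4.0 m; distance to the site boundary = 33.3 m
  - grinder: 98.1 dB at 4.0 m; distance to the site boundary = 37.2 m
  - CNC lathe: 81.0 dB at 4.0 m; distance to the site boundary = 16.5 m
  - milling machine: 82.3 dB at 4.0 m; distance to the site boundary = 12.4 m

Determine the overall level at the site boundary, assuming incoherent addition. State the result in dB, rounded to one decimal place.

80.1 dB

Apply inverse-square spreading to bring every level to the receiver, then sum 10^(L/10).
forklift: 81.9 − 20·log₁₀(33.3/4.0) = 81.9 − 18.41 = 63.49 dB.
grinder: 98.1 − 20·log₁₀(37.2/4.0) = 98.1 − 19.37 = 78.73 dB.
CNC lathe: 81.0 − 20·log₁₀(16.5/4.0) = 81.0 − 12.31 = 68.69 dB.
milling machine: 82.3 − 20·log₁₀(12.4/4.0) = 82.3 − 9.83 = 72.47 dB.
Σ 10^(L/10) = 1.020e+08 → L_total = 10·log₁₀(1.020e+08) = 80.08 dB.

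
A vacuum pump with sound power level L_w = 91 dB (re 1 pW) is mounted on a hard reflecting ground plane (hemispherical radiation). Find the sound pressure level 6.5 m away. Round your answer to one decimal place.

66.8 dB

Free-field hemispherical radiation: L_p = L_w − 10·log₁₀(2π·r²), r = 6.5 m.
2π·r² = 265.5 m², 10·log₁₀ of that is 24.240 dB.
L_p = 91 − 24.240 = 66.76 dB.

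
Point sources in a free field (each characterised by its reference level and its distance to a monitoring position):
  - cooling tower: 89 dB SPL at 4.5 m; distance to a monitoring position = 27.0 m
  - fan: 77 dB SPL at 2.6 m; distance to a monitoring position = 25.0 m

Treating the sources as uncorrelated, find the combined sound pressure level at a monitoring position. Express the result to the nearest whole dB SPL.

74 dB SPL

Apply inverse-square spreading to bring every level to the receiver, then sum 10^(L/10).
cooling tower: 89 − 20·log₁₀(27.0/4.5) = 89 − 15.56 = 73.44 dB SPL.
fan: 77 − 20·log₁₀(25.0/2.6) = 77 − 19.66 = 57.34 dB SPL.
Σ 10^(L/10) = 2.261e+07 → L_total = 10·log₁₀(2.261e+07) = 73.54 dB SPL.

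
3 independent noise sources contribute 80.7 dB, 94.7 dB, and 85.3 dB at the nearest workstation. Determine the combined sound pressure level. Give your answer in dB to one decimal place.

For uncorrelated sources the intensities add, so convert each level to linear form, sum, and take 10·log₁₀ of the total.
Σ 10^(L/10) = 10^(80.7/10) + 10^(94.7/10) + 10^(85.3/10) = 3.408e+09.
L_total = 10·log₁₀(3.408e+09) = 95.32 dB.

95.3 dB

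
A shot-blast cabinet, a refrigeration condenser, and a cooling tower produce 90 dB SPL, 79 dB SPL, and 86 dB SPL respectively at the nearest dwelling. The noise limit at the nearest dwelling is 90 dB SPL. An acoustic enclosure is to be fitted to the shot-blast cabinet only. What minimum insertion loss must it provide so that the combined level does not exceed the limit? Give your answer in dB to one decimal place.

2.8 dB

Fixed contribution from the other sources: Σ 10^(L/10) = 10^(79/10) + 10^(86/10) = 4.775e+08 (86.79 dB SPL).
The limit corresponds to 10^(90/10) = 1.000e+09; subtracting the fixed part leaves 5.225e+08 for the shot-blast cabinet, i.e. 87.18 dB SPL.
Required insertion loss = 90 − 87.18 = 2.82 dB.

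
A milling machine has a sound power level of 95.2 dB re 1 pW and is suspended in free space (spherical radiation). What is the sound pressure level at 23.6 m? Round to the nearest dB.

Free-field spherical radiation: L_p = L_w − 10·log₁₀(4π·r²), r = 23.6 m.
4π·r² = 6999 m², 10·log₁₀ of that is 38.450 dB.
L_p = 95.2 − 38.450 = 56.75 dB.

57 dB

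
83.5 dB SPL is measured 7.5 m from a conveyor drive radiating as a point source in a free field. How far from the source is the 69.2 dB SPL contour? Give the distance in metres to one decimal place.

Point-source spreading drops the level by 20·log₁₀(r₂/r₁); inverting, r₂/r₁ = 10^(ΔL/20).
r₂ = 7.5·10^((83.5−69.2)/20) = 7.5·10^(14.3/20) = 38.91 m.

38.9 m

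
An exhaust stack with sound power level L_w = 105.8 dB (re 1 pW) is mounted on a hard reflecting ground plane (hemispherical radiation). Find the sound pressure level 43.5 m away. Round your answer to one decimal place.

65.0 dB

The power spreads over a hemisphere of area 2π·r², so L_p = L_w − 10·log₁₀(2π·r²).
2π·r² = 1.189e+04 m², 10·log₁₀ of that is 40.752 dB.
L_p = 105.8 − 40.752 = 65.05 dB.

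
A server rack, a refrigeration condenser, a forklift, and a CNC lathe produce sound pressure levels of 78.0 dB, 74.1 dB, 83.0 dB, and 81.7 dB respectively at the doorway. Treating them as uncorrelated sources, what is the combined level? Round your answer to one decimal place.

86.4 dB

For uncorrelated sources the intensities add, so convert each level to linear form, sum, and take 10·log₁₀ of the total.
Σ 10^(L/10) = 10^(78.0/10) + 10^(74.1/10) + 10^(83.0/10) + 10^(81.7/10) = 4.362e+08.
L_total = 10·log₁₀(4.362e+08) = 86.40 dB.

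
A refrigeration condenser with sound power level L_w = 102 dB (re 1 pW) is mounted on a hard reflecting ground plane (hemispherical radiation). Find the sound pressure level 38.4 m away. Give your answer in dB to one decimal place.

L_p = L_w − 10·log₁₀(2π·r²) with r = 38.4 m.
2π·r² = 9265 m², 10·log₁₀ of that is 39.668 dB.
L_p = 102 − 39.668 = 62.33 dB.

62.3 dB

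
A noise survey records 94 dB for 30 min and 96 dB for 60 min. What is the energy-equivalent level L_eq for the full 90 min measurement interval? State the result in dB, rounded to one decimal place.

The energy average is taken in the linear domain: L_eq = 10·log₁₀[(Σ tᵢ·10^(Lᵢ/10))/T], T = 90 min.
Σ tᵢ·10^(Lᵢ/10) = 30·10^(94/10) + 60·10^(96/10) = 3.142e+11.
L_eq = 10·log₁₀(3.142e+11/90) = 95.43 dB.

95.4 dB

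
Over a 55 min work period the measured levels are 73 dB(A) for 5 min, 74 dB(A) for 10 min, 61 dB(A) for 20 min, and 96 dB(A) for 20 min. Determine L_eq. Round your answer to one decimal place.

91.6 dB(A)

L_eq = 10·log₁₀[(1/T)·Σ tᵢ·10^(Lᵢ/10)] with T = 55 min.
Σ tᵢ·10^(Lᵢ/10) = 5·10^(73/10) + 10·10^(74/10) + 20·10^(61/10) + 20·10^(96/10) = 8.000e+10.
L_eq = 10·log₁₀(8.000e+10/55) = 91.63 dB(A).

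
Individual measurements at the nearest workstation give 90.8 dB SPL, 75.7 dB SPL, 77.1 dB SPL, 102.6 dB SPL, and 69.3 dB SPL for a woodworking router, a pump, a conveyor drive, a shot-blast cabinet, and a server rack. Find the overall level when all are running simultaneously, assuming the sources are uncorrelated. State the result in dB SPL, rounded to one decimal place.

102.9 dB SPL

Incoherent sources combine by intensity addition: L_total = 10·log₁₀(Σ 10^(L_i/10)).
Σ 10^(L/10) = 10^(90.8/10) + 10^(75.7/10) + 10^(77.1/10) + 10^(102.6/10) + 10^(69.3/10) = 1.950e+10.
L_total = 10·log₁₀(1.950e+10) = 102.90 dB SPL.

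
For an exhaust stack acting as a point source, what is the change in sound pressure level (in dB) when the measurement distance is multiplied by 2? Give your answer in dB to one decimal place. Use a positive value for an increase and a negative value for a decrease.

-6.0 dB

A point source loses 6 dB per doubling of distance; generally ΔL = −20·log₁₀(r₂/r₁).
ΔL = −20·log₁₀(2) = -6.02 dB.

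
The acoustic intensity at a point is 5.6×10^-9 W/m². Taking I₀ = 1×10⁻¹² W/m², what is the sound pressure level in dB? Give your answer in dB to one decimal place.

I/I₀ = 5.6×10^-9/10⁻¹² = 5.6×10^3, and L = 10·log₁₀(I/I₀).
L = 10·(0.7482 + 3) = 37.48 dB.

37.5 dB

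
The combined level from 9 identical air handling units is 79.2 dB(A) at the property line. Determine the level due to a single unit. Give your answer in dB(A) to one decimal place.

9 equal contributions raise the level by 10·log₁₀ 9 = 9.542 dB, so each unit alone gives 79.2 − 9.542.

69.7 dB(A)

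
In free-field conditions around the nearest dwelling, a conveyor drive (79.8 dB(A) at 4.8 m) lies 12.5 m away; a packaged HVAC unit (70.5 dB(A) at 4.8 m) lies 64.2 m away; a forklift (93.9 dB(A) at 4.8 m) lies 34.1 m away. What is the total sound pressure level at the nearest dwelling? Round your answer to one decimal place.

78.0 dB(A)

Propagate each source to the receiver with L = L_ref − 20·log₁₀(r/r_ref), then add intensities.
conveyor drive: 79.8 − 20·log₁₀(12.5/4.8) = 79.8 − 8.31 = 71.49 dB(A).
packaged HVAC unit: 70.5 − 20·log₁₀(64.2/4.8) = 70.5 − 22.53 = 47.97 dB(A).
forklift: 93.9 − 20·log₁₀(34.1/4.8) = 93.9 − 17.03 = 76.87 dB(A).
Σ 10^(L/10) = 6.278e+07 → L_total = 10·log₁₀(6.278e+07) = 77.98 dB(A).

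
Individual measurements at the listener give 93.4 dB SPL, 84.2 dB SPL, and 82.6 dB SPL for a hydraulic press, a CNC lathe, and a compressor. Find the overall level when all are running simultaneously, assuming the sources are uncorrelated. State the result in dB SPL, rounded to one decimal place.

94.2 dB SPL

For uncorrelated sources the intensities add, so convert each level to linear form, sum, and take 10·log₁₀ of the total.
Σ 10^(L/10) = 10^(93.4/10) + 10^(84.2/10) + 10^(82.6/10) = 2.633e+09.
L_total = 10·log₁₀(2.633e+09) = 94.20 dB SPL.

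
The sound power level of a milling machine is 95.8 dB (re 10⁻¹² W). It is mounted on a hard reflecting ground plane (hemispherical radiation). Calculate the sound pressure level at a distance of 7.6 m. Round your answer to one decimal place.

L_p = L_w − 10·log₁₀(2π·r²) with r = 7.6 m.
2π·r² = 362.9 m², 10·log₁₀ of that is 25.598 dB.
L_p = 95.8 − 25.598 = 70.20 dB.

70.2 dB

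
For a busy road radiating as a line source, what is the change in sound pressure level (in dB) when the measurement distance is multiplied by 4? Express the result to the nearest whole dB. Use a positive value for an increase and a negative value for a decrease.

-6 dB

With cylindrical spreading the level changes by −10·log₁₀(r₂/r₁).
ΔL = −10·log₁₀(4) = -6.02 dB.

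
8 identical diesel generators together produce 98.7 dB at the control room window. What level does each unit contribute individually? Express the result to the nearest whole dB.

90 dB

8 equal contributions raise the level by 10·log₁₀ 8 = 9.031 dB, so each unit alone gives 98.7 − 9.031.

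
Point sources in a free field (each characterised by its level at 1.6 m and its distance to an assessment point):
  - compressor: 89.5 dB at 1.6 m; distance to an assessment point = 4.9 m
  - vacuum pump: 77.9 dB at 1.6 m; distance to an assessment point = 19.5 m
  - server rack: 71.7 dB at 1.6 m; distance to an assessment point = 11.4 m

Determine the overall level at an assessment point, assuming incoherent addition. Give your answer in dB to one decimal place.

79.8 dB

Apply inverse-square spreading to bring every level to the receiver, then sum 10^(L/10).
compressor: 89.5 − 20·log₁₀(4.9/1.6) = 89.5 − 9.72 = 79.78 dB.
vacuum pump: 77.9 − 20·log₁₀(19.5/1.6) = 77.9 − 21.72 = 56.18 dB.
server rack: 71.7 − 20·log₁₀(11.4/1.6) = 71.7 − 17.06 = 54.64 dB.
Σ 10^(L/10) = 9.573e+07 → L_total = 10·log₁₀(9.573e+07) = 79.81 dB.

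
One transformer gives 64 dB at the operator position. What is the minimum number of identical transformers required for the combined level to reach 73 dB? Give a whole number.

8

Need L₁ + 10·log₁₀ N ≥ 73, i.e. log₁₀ N ≥ 0.90.
N ≥ 10^(9.0/10) = 7.943, so N = 8.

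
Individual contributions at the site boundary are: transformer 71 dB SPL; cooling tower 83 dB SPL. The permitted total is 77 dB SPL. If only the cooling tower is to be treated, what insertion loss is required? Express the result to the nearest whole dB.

Everything except the cooling tower sums to 10^(71/10) = 1.259e+07 in linear terms, 71.00 dB SPL.
The limit corresponds to 10^(77/10) = 5.012e+07; subtracting the fixed part leaves 3.753e+07 for the cooling tower, i.e. 75.74 dB SPL.
So the cooling tower must be reduced from 83 to 75.74 dB SPL: IL = 7.26 dB.

7 dB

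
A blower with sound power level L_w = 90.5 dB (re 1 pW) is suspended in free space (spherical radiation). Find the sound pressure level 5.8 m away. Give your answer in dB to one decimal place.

64.2 dB

Free-field spherical radiation: L_p = L_w − 10·log₁₀(4π·r²), r = 5.8 m.
4π·r² = 422.7 m², 10·log₁₀ of that is 26.261 dB.
L_p = 90.5 − 26.261 = 64.24 dB.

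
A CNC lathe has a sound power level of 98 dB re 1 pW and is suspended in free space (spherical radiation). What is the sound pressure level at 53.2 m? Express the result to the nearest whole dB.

52 dB

Free-field spherical radiation: L_p = L_w − 10·log₁₀(4π·r²), r = 53.2 m.
4π·r² = 3.557e+04 m², 10·log₁₀ of that is 45.510 dB.
L_p = 98 − 45.510 = 52.49 dB.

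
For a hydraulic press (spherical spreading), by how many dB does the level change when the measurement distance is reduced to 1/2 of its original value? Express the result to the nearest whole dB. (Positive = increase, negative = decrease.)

+6 dB

With spherical spreading the level changes by −20·log₁₀(r₂/r₁).
ΔL = −20·log₁₀(0.5) = +6.02 dB.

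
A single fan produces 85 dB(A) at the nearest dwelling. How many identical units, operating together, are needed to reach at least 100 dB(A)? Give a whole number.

32

The shortfall is 100 − 85 = 15.0 dB, and N units add 10·log₁₀ N, so need 10·log₁₀ N ≥ 15.0.
N ≥ 10^(15.0/10) = 31.623, so N = 32.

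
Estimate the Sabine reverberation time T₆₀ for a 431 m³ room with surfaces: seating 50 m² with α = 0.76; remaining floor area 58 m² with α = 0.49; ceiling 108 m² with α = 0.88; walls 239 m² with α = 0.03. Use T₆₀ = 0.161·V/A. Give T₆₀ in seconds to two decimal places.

0.41 s

A = Σ Sᵢαᵢ = 50·0.76 + 58·0.49 + 108·0.88 + 239·0.03 = 168.63 m².
T₆₀ = 0.161·V/A = 0.161·431/168.63 = 0.411 s.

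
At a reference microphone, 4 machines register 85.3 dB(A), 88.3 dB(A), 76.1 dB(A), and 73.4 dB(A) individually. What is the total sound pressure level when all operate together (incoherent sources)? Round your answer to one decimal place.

Incoherent sources combine by intensity addition: L_total = 10·log₁₀(Σ 10^(L_i/10)).
Σ 10^(L/10) = 10^(85.3/10) + 10^(88.3/10) + 10^(76.1/10) + 10^(73.4/10) = 1.078e+09.
L_total = 10·log₁₀(1.078e+09) = 90.32 dB(A).

90.3 dB(A)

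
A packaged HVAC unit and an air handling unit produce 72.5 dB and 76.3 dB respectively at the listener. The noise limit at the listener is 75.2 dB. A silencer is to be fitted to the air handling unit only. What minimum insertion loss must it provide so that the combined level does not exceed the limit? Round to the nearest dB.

Everything except the air handling unit sums to 10^(72.5/10) = 1.778e+07 in linear terms, 72.50 dB.
To meet 75.2 dB overall, the treated air handling unit may contribute at most 10^(75.2/10) − 1.778e+07 = 1.533e+07, i.e. 71.86 dB.
Required insertion loss = 76.3 − 71.86 = 4.44 dB.

4 dB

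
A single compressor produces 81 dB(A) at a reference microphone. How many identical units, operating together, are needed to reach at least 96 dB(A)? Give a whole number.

32

N identical sources give L₁ + 10·log₁₀ N, so require 10·log₁₀ N ≥ 96 − 81 = 15.0 dB.
N ≥ 10^(15.0/10) = 31.623, so N = 32.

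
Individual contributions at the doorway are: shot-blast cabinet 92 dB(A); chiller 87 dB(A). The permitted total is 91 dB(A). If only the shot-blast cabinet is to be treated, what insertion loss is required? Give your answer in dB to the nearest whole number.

Everything except the shot-blast cabinet sums to 10^(87/10) = 5.012e+08 in linear terms, 87.00 dB(A).
To meet 91 dB(A) overall, the treated shot-blast cabinet may contribute at most 10^(91/10) − 5.012e+08 = 7.577e+08, i.e. 88.80 dB(A).
Required insertion loss = 92 − 88.80 = 3.20 dB.

3 dB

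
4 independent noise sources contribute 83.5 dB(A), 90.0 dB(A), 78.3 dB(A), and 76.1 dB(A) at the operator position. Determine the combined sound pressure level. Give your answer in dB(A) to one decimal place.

Incoherent sources combine by intensity addition: L_total = 10·log₁₀(Σ 10^(L_i/10)).
Σ 10^(L/10) = 10^(83.5/10) + 10^(90.0/10) + 10^(78.3/10) + 10^(76.1/10) = 1.332e+09.
L_total = 10·log₁₀(1.332e+09) = 91.25 dB(A).

91.2 dB(A)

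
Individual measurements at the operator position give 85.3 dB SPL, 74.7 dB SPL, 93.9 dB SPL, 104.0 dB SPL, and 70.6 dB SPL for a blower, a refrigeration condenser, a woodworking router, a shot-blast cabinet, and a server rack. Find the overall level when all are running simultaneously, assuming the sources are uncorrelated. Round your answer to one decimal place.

For uncorrelated sources the intensities add, so convert each level to linear form, sum, and take 10·log₁₀ of the total.
Σ 10^(L/10) = 10^(85.3/10) + 10^(74.7/10) + 10^(93.9/10) + 10^(104.0/10) + 10^(70.6/10) = 2.795e+10.
L_total = 10·log₁₀(2.795e+10) = 104.46 dB SPL.

104.5 dB SPL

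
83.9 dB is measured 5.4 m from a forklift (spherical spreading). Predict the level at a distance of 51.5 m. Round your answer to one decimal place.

64.3 dB

Spherical spreading from a point source gives a 20·log₁₀(r₂/r₁) drop.
L₂ = 83.9 − 20·log₁₀(51.5/5.4) = 83.9 − 19.588 = 64.31 dB.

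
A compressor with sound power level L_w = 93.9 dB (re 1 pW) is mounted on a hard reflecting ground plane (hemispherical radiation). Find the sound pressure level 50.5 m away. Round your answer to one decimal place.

51.9 dB

L_p = L_w − 10·log₁₀(2π·r²) with r = 50.5 m.
2π·r² = 1.602e+04 m², 10·log₁₀ of that is 42.048 dB.
L_p = 93.9 − 42.048 = 51.85 dB.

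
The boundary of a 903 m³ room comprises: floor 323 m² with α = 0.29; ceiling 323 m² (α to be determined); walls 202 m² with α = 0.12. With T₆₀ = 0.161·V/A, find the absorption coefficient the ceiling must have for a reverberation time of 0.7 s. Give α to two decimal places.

From T₆₀ = 0.161·V/A, the target T₆₀ = 0.7 s needs A = 0.161·903/0.7 = 207.69 m².
Absorption from the other surfaces = 323·0.29 + 202·0.12 = 117.91 m², so the ceiling must supply 89.78 m² over 323 m².
α = 89.78/323 = 0.278.

0.28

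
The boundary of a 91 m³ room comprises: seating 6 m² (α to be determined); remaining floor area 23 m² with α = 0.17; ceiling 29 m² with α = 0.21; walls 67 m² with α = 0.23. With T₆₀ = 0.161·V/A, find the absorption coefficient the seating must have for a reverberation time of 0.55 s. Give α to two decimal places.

0.20

A = 0.161·V/T₆₀ = 0.161·91/0.55 = 26.64 m² sabins.
Absorption from the other surfaces = 23·0.17 + 29·0.21 + 67·0.23 = 25.41 m², so the seating must supply 1.23 m² over 6 m².
α = 1.23/6 = 0.205.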